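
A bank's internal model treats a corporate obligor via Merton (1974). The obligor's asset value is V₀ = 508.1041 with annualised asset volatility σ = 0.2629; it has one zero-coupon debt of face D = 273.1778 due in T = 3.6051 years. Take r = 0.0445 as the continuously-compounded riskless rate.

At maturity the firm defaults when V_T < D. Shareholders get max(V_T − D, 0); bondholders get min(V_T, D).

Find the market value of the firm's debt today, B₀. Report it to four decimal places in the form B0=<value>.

d₁ = [ln(V₀/D) + (r + σ²/2)T] / (σ√T)
   = [ln(508.1041/273.1778) + (0.0445 + 0.5·0.2629²)·3.6051] / (0.2629·√3.6051)
   = [0.620563 + 0.285013] / 0.499171 = 1.814161
d₂ = d₁ − σ√T = 1.814161 − 0.499171 = 1.314990
N(d₁) = 0.965174,  N(d₂) = 0.905743,  e^(−rT) = 0.851780
E₀ = V₀·N(d₁) − D·e^(−rT)·N(d₂)
   = 508.1041·0.965174 − 273.1778·0.851780·0.905743 = 279.653555
B₀ = V₀ − E₀ = 508.1041 − 279.653555 = 228.450545

B0=228.4505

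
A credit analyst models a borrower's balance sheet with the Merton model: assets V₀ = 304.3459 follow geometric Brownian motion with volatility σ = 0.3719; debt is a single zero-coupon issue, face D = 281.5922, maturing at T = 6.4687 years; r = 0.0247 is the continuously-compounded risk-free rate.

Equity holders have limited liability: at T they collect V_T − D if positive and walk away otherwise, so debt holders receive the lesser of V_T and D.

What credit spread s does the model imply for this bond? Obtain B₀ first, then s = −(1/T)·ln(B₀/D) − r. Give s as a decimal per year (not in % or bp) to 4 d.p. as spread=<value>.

spread=0.0530

d₁ = [ln(V₀/D) + (r + σ²/2)T] / (σ√T)
   = [ln(304.3459/281.5922) + (0.0247 + 0.5·0.3719²)·6.4687] / (0.3719·√6.4687)
   = [0.077705 + 0.607119] / 0.945877 = 0.724009
d₂ = d₁ − σ√T = 0.724009 − 0.945877 = -0.221868
N(d₁) = 0.765470,  N(d₂) = 0.412208,  e^(−rT) = 0.852334
E₀ = V₀·N(d₁) − D·e^(−rT)·N(d₂)
   = 304.3459·0.765470 − 281.5922·0.852334·0.412208 = 134.033267
B₀ = V₀ − E₀ = 304.3459 − 134.033267 = 170.312633
spread = −(1/T)·ln(B₀/D) − r = −(1/6.4687)·ln(170.312633/281.5922) − 0.0247 = 0.05303187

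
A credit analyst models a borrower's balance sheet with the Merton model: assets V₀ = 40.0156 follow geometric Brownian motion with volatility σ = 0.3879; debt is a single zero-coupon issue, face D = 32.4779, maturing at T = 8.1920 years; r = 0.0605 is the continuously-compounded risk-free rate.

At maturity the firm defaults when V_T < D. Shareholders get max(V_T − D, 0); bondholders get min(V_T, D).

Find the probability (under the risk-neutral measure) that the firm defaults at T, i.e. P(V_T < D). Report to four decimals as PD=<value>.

d₁ = [ln(V₀/D) + (r + σ²/2)T] / (σ√T)
   = [ln(40.0156/32.4779) + (0.0605 + 0.5·0.3879²)·8.1920] / (0.3879·√8.1920)
   = [0.208710 + 1.111926] / 1.110235 = 1.189511
d₂ = d₁ − σ√T = 1.189511 − 1.110235 = 0.079276
risk-neutral PD = N(−d₂) = N(-0.079276) = 0.468406

PD=0.4684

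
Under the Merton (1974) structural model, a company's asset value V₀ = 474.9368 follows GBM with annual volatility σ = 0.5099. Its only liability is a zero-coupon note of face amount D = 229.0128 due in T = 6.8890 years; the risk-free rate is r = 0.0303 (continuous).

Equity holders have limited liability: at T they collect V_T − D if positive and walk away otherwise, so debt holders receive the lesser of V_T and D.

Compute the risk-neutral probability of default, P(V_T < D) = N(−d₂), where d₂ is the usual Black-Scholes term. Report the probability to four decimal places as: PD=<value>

PD=0.4873

d₁ = [ln(V₀/D) + (r + σ²/2)T] / (σ√T)
   = [ln(474.9368/229.0128) + (0.0303 + 0.5·0.5099²)·6.8890] / (0.5099·√6.8890)
   = [0.729404 + 1.104300] / 1.338330 = 1.370144
d₂ = d₁ − σ√T = 1.370144 − 1.338330 = 0.031814
risk-neutral PD = N(−d₂) = N(-0.031814) = 0.487310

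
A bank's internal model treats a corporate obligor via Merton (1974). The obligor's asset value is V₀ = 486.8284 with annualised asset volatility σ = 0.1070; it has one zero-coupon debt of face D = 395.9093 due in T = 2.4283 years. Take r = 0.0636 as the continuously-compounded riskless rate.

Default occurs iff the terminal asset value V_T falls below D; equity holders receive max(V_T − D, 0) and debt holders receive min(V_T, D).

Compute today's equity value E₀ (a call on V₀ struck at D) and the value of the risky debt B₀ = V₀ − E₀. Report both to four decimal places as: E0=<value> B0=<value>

E0=147.9392 B0=338.8892

d₁ = [ln(V₀/D) + (r + σ²/2)T] / (σ√T)
   = [ln(486.8284/395.9093) + (0.0636 + 0.5·0.1070²)·2.4283] / (0.1070·√2.4283)
   = [0.206727 + 0.168341] / 0.166738 = 2.249439
d₂ = d₁ − σ√T = 2.249439 − 0.166738 = 2.082701
N(d₁) = 0.987758,  N(d₂) = 0.981361,  e^(−rT) = 0.856895
E₀ = V₀·N(d₁) − D·e^(−rT)·N(d₂)
   = 486.8284·0.987758 − 395.9093·0.856895·0.981361 = 147.939219
B₀ = V₀ − E₀ = 486.8284 − 147.939219 = 338.889181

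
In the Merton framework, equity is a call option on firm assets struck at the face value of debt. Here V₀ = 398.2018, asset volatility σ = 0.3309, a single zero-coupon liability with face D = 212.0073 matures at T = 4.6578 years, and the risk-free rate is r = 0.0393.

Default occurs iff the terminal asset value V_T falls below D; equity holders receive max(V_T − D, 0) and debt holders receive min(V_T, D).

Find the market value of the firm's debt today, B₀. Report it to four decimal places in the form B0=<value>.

B0=165.0170

d₁ = [ln(V₀/D) + (r + σ²/2)T] / (σ√T)
   = [ln(398.2018/212.0073) + (0.0393 + 0.5·0.3309²)·4.6578] / (0.3309·√4.6578)
   = [0.630338 + 0.438054] / 0.714146 = 1.496041
d₂ = d₁ − σ√T = 1.496041 − 0.714146 = 0.781895
N(d₁) = 0.932679,  N(d₂) = 0.782862,  e^(−rT) = 0.832725
E₀ = V₀·N(d₁) − D·e^(−rT)·N(d₂)
   = 398.2018·0.932679 − 212.0073·0.832725·0.782862 = 233.184848
B₀ = V₀ − E₀ = 398.2018 − 233.184848 = 165.016952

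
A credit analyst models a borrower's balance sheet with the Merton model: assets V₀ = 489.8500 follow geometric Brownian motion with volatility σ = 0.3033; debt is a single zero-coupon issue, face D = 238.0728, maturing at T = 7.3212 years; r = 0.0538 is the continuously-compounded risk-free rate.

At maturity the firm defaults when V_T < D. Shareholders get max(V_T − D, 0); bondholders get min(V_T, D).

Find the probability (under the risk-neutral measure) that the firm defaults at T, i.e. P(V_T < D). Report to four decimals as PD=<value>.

d₁ = [ln(V₀/D) + (r + σ²/2)T] / (σ√T)
   = [ln(489.8500/238.0728) + (0.0538 + 0.5·0.3033²)·7.3212] / (0.3033·√7.3212)
   = [0.721523 + 0.730622] / 0.820661 = 1.769483
d₂ = d₁ − σ√T = 1.769483 − 0.820661 = 0.948823
risk-neutral PD = N(−d₂) = N(-0.948823) = 0.171355

PD=0.1714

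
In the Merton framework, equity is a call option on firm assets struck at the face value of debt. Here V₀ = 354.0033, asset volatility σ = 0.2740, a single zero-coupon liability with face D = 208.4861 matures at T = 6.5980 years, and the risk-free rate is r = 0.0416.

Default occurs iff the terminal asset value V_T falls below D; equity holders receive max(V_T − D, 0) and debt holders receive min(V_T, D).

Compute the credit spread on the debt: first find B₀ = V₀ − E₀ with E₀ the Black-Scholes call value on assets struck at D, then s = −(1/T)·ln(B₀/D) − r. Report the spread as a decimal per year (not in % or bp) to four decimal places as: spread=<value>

d₁ = [ln(V₀/D) + (r + σ²/2)T] / (σ√T)
   = [ln(354.0033/208.4861) + (0.0416 + 0.5·0.2740²)·6.5980] / (0.2740·√6.5980)
   = [0.529434 + 0.522153] / 0.703812 = 1.494129
d₂ = d₁ − σ√T = 1.494129 − 0.703812 = 0.790317
N(d₁) = 0.932429,  N(d₂) = 0.785329,  e^(−rT) = 0.759970
E₀ = V₀·N(d₁) − D·e^(−rT)·N(d₂)
   = 354.0033·0.932429 − 208.4861·0.759970·0.785329 = 205.653050
B₀ = V₀ − E₀ = 354.0033 − 205.653050 = 148.350250
spread = −(1/T)·ln(B₀/D) − r = −(1/6.5980)·ln(148.350250/208.4861) − 0.0416 = 0.00997568

spread=0.0100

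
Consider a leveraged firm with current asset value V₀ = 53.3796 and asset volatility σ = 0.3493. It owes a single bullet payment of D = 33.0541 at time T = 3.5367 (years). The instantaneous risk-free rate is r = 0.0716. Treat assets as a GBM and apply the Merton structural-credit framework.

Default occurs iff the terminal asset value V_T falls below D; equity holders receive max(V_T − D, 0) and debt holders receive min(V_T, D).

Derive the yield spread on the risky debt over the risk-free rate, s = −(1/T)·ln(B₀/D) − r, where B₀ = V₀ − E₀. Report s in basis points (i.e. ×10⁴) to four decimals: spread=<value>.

d₁ = [ln(V₀/D) + (r + σ²/2)T] / (σ√T)
   = [ln(53.3796/33.0541) + (0.0716 + 0.5·0.3493²)·3.5367] / (0.3493·√3.5367)
   = [0.479283 + 0.468985] / 0.656898 = 1.443555
d₂ = d₁ − σ√T = 1.443555 − 0.656898 = 0.786658
N(d₁) = 0.925568,  N(d₂) = 0.784259,  e^(−rT) = 0.776291
E₀ = V₀·N(d₁) − D·e^(−rT)·N(d₂)
   = 53.3796·0.925568 − 33.0541·0.776291·0.784259 = 29.282676
B₀ = V₀ − E₀ = 53.3796 − 29.282676 = 24.096924
spread = −(1/T)·ln(B₀/D) − r = −(1/3.5367)·ln(24.096924/33.0541) − 0.0716 = 0.01776619
in basis points: 0.01776619 × 10⁴ = 177.6619 bp

spread=177.6619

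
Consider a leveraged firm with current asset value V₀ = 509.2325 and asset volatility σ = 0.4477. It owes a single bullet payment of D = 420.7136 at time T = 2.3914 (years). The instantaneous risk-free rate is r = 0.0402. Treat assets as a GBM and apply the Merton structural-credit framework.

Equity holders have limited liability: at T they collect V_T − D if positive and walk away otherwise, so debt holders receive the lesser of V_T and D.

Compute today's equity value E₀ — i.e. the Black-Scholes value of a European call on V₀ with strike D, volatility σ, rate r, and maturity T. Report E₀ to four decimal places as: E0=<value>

d₁ = [ln(V₀/D) + (r + σ²/2)T] / (σ√T)
   = [ln(509.2325/420.7136) + (0.0402 + 0.5·0.4477²)·2.3914] / (0.4477·√2.3914)
   = [0.190952 + 0.335795] / 0.692330 = 0.760832
d₂ = d₁ − σ√T = 0.760832 − 0.692330 = 0.068502
N(d₁) = 0.776621,  N(d₂) = 0.527307,  e^(−rT) = 0.908342
E₀ = V₀·N(d₁) − D·e^(−rT)·N(d₂)
   = 509.2325·0.776621 − 420.7136·0.908342·0.527307 = 193.969476

E0=193.9695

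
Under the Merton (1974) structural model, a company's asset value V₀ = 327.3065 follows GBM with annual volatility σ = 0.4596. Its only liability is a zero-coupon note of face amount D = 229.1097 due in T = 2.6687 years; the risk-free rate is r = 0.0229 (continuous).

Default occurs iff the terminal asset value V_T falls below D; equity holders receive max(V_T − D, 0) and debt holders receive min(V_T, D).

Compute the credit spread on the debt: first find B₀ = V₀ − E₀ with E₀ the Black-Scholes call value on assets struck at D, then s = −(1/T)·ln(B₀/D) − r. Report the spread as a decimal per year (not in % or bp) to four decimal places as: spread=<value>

spread=0.0659

d₁ = [ln(V₀/D) + (r + σ²/2)T] / (σ√T)
   = [ln(327.3065/229.1097) + (0.0229 + 0.5·0.4596²)·2.6687] / (0.4596·√2.6687)
   = [0.356696 + 0.342971] / 0.750810 = 0.931883
d₂ = d₁ − σ√T = 0.931883 − 0.750810 = 0.181073
N(d₁) = 0.824302,  N(d₂) = 0.571845,  e^(−rT) = 0.940717
E₀ = V₀·N(d₁) − D·e^(−rT)·N(d₂)
   = 327.3065·0.824302 − 229.1097·0.940717·0.571845 = 146.551025
B₀ = V₀ − E₀ = 327.3065 − 146.551025 = 180.755475
spread = −(1/T)·ln(B₀/D) − r = −(1/2.6687)·ln(180.755475/229.1097) − 0.0229 = 0.06592818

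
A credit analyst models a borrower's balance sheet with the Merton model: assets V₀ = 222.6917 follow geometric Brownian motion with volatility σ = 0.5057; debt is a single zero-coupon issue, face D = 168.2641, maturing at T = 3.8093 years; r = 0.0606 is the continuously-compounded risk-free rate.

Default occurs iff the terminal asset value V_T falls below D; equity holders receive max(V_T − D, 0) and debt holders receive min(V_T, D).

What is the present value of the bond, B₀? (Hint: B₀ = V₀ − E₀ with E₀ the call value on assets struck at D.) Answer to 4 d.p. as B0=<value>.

d₁ = [ln(V₀/D) + (r + σ²/2)T] / (σ√T)
   = [ln(222.6917/168.2641) + (0.0606 + 0.5·0.5057²)·3.8093] / (0.5057·√3.8093)
   = [0.280254 + 0.717924] / 0.986996 = 1.011329
d₂ = d₁ − σ√T = 1.011329 − 0.986996 = 0.024333
N(d₁) = 0.844071,  N(d₂) = 0.509706,  e^(−rT) = 0.793864
E₀ = V₀·N(d₁) − D·e^(−rT)·N(d₂)
   = 222.6917·0.844071 − 168.2641·0.793864·0.509706 = 119.881556
B₀ = V₀ − E₀ = 222.6917 − 119.881556 = 102.810144

B0=102.8101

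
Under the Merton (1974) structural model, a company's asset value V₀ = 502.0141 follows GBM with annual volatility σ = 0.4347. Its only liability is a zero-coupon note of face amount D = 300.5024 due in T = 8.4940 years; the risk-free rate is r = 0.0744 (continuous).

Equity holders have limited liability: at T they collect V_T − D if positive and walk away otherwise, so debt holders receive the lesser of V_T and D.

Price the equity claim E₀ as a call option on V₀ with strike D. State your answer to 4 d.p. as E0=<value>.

d₁ = [ln(V₀/D) + (r + σ²/2)T] / (σ√T)
   = [ln(502.0141/300.5024) + (0.0744 + 0.5·0.4347²)·8.4940] / (0.4347·√8.4940)
   = [0.513172 + 1.434484] / 1.266910 = 1.537328
d₂ = d₁ − σ√T = 1.537328 − 1.266910 = 0.270418
N(d₁) = 0.937894,  N(d₂) = 0.606581,  e^(−rT) = 0.531552
E₀ = V₀·N(d₁) − D·e^(−rT)·N(d₂)
   = 502.0141·0.937894 − 300.5024·0.531552·0.606581 = 373.944961

E0=373.9450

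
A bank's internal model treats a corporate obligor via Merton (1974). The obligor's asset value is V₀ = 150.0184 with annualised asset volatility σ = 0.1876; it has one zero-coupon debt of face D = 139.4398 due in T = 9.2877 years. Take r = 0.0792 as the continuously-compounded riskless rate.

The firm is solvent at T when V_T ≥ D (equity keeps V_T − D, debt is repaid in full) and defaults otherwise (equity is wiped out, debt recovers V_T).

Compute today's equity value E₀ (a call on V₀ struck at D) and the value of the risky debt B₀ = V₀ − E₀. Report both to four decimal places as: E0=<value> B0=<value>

d₁ = [ln(V₀/D) + (r + σ²/2)T] / (σ√T)
   = [ln(150.0184/139.4398) + (0.0792 + 0.5·0.1876²)·9.2877] / (0.1876·√9.2877)
   = [0.073125 + 0.899020] / 0.571725 = 1.700373
d₂ = d₁ − σ√T = 1.700373 − 0.571725 = 1.128649
N(d₁) = 0.955470,  N(d₂) = 0.870477,  e^(−rT) = 0.479225
E₀ = V₀·N(d₁) − D·e^(−rT)·N(d₂)
   = 150.0184·0.955470 − 139.4398·0.479225·0.870477 = 85.170156
B₀ = V₀ − E₀ = 150.0184 − 85.170156 = 64.848244

E0=85.1702 B0=64.8482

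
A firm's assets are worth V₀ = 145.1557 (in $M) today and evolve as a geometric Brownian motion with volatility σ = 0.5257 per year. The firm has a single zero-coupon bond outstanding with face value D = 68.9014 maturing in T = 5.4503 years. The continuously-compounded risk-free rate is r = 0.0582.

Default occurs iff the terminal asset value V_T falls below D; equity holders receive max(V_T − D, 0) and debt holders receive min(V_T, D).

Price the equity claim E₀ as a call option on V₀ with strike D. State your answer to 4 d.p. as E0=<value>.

d₁ = [ln(V₀/D) + (r + σ²/2)T] / (σ√T)
   = [ln(145.1557/68.9014) + (0.0582 + 0.5·0.5257²)·5.4503] / (0.5257·√5.4503)
   = [0.745130 + 1.070331] / 1.227293 = 1.479241
d₂ = d₁ − σ√T = 1.479241 − 1.227293 = 0.251948
N(d₁) = 0.930462,  N(d₂) = 0.599459,  e^(−rT) = 0.728180
E₀ = V₀·N(d₁) − D·e^(−rT)·N(d₂)
   = 145.1557·0.930462 − 68.9014·0.728180·0.599459 = 104.985430

E0=104.9854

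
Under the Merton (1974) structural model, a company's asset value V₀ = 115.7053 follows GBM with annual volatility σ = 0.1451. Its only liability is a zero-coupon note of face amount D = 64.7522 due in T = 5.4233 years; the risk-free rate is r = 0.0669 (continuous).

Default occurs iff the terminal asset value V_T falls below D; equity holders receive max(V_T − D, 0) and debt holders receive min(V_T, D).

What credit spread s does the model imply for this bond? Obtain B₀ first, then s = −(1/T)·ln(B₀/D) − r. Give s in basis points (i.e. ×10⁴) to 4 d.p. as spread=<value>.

d₁ = [ln(V₀/D) + (r + σ²/2)T] / (σ√T)
   = [ln(115.7053/64.7522) + (0.0669 + 0.5·0.1451²)·5.4233] / (0.1451·√5.4233)
   = [0.580479 + 0.419910] / 0.337909 = 2.960530
d₂ = d₁ − σ√T = 2.960530 − 0.337909 = 2.622622
N(d₁) = 0.998464,  N(d₂) = 0.995637,  e^(−rT) = 0.695713
E₀ = V₀·N(d₁) − D·e^(−rT)·N(d₂)
   = 115.7053·0.998464 − 64.7522·0.695713·0.995637 = 70.675253
B₀ = V₀ − E₀ = 115.7053 − 70.675253 = 45.030047
spread = −(1/T)·ln(B₀/D) − r = −(1/5.4233)·ln(45.030047/64.7522) − 0.0669 = 0.00007725
in basis points: 0.00007725 × 10⁴ = 0.7725 bp

spread=0.7725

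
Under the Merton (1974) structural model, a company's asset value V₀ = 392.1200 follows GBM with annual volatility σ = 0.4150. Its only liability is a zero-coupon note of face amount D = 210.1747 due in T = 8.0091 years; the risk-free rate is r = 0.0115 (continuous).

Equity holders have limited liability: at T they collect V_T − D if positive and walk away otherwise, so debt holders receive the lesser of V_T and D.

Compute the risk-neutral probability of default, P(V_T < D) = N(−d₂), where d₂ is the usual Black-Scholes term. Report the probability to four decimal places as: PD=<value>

PD=0.4912

d₁ = [ln(V₀/D) + (r + σ²/2)T] / (σ√T)
   = [ln(392.1200/210.1747) + (0.0115 + 0.5·0.4150²)·8.0091] / (0.4150·√8.0091)
   = [0.623629 + 0.781788] / 1.174465 = 1.196645
d₂ = d₁ − σ√T = 1.196645 − 1.174465 = 0.022180
risk-neutral PD = N(−d₂) = N(-0.022180) = 0.491152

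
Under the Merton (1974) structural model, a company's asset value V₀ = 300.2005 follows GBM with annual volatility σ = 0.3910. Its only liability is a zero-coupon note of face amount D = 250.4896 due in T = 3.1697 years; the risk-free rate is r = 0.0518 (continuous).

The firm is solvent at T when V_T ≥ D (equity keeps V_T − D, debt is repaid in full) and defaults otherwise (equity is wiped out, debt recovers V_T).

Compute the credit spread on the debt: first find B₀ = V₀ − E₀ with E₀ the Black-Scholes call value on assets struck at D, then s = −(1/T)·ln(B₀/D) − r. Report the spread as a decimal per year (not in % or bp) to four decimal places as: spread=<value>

d₁ = [ln(V₀/D) + (r + σ²/2)T] / (σ√T)
   = [ln(300.2005/250.4896) + (0.0518 + 0.5·0.3910²)·3.1697] / (0.3910·√3.1697)
   = [0.181033 + 0.406484] / 0.696123 = 0.843985
d₂ = d₁ − σ√T = 0.843985 − 0.696123 = 0.147862
N(d₁) = 0.800661,  N(d₂) = 0.558774,  e^(−rT) = 0.848580
E₀ = V₀·N(d₁) − D·e^(−rT)·N(d₂)
   = 300.2005·0.800661 − 250.4896·0.848580·0.558774 = 121.585495
B₀ = V₀ − E₀ = 300.2005 − 121.585495 = 178.615005
spread = −(1/T)·ln(B₀/D) − r = −(1/3.1697)·ln(178.615005/250.4896) − 0.0518 = 0.05489298

spread=0.0549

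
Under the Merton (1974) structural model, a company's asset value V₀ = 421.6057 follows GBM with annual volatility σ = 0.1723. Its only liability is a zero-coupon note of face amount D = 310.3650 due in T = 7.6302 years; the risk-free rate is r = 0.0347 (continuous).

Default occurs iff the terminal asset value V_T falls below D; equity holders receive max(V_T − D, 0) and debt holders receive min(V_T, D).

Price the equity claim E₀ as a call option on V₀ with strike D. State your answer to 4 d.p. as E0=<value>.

E0=191.7394

d₁ = [ln(V₀/D) + (r + σ²/2)T] / (σ√T)
   = [ln(421.6057/310.3650) + (0.0347 + 0.5·0.1723²)·7.6302] / (0.1723·√7.6302)
   = [0.306321 + 0.378028] / 0.475941 = 1.437887
d₂ = d₁ − σ√T = 1.437887 − 0.475941 = 0.961946
N(d₁) = 0.924767,  N(d₂) = 0.831962,  e^(−rT) = 0.767384
E₀ = V₀·N(d₁) − D·e^(−rT)·N(d₂)
   = 421.6057·0.924767 − 310.3650·0.767384·0.831962 = 191.739436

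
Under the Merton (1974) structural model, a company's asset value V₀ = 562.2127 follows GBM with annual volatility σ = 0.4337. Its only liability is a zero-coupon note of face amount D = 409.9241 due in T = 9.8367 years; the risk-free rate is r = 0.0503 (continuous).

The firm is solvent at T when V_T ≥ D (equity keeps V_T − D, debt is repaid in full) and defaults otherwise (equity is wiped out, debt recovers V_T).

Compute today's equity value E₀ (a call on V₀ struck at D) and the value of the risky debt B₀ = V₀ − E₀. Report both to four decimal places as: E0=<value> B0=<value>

d₁ = [ln(V₀/D) + (r + σ²/2)T] / (σ√T)
   = [ln(562.2127/409.9241) + (0.0503 + 0.5·0.4337²)·9.8367] / (0.4337·√9.8367)
   = [0.315908 + 1.419906] / 1.360236 = 1.276113
d₂ = d₁ − σ√T = 1.276113 − 1.360236 = -0.084122
N(d₁) = 0.899042,  N(d₂) = 0.466480,  e^(−rT) = 0.609701
E₀ = V₀·N(d₁) − D·e^(−rT)·N(d₂)
   = 562.2127·0.899042 − 409.9241·0.609701·0.466480 = 388.865134
B₀ = V₀ − E₀ = 562.2127 − 388.865134 = 173.347566

E0=388.8651 B0=173.3476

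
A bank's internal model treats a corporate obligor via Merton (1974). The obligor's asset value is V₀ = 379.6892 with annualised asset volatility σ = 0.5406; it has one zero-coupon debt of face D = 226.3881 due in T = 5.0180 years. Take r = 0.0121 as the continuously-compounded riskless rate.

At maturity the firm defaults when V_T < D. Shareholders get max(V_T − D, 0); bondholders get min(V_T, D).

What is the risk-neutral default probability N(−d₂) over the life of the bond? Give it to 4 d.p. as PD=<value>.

d₁ = [ln(V₀/D) + (r + σ²/2)T] / (σ√T)
   = [ln(379.6892/226.3881) + (0.0121 + 0.5·0.5406²)·5.0180] / (0.5406·√5.0180)
   = [0.517102 + 0.793969] / 1.210992 = 1.082642
d₂ = d₁ − σ√T = 1.082642 − 1.210992 = -0.128350
risk-neutral PD = N(−d₂) = N(0.128350) = 0.551064

PD=0.5511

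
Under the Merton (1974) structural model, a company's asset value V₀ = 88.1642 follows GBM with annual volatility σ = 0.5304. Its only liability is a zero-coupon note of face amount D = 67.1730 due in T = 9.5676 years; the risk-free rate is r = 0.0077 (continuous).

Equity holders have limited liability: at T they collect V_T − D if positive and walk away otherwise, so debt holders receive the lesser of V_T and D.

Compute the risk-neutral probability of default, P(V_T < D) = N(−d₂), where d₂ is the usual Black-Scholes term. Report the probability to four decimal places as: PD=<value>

PD=0.7290

d₁ = [ln(V₀/D) + (r + σ²/2)T] / (σ√T)
   = [ln(88.1642/67.1730) + (0.0077 + 0.5·0.5304²)·9.5676] / (0.5304·√9.5676)
   = [0.271930 + 1.419469] / 1.640609 = 1.030958
d₂ = d₁ − σ√T = 1.030958 − 1.640609 = -0.609651
risk-neutral PD = N(−d₂) = N(0.609651) = 0.728953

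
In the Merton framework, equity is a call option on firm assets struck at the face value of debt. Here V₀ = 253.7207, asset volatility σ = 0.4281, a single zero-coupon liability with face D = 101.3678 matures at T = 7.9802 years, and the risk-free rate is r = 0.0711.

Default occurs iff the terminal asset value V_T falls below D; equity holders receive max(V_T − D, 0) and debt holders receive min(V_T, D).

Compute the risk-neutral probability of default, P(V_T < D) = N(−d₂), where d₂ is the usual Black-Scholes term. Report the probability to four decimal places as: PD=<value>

PD=0.2666

d₁ = [ln(V₀/D) + (r + σ²/2)T] / (σ√T)
   = [ln(253.7207/101.3678) + (0.0711 + 0.5·0.4281²)·7.9802] / (0.4281·√7.9802)
   = [0.917479 + 1.298656] / 1.209350 = 1.832500
d₂ = d₁ − σ√T = 1.832500 − 1.209350 = 0.623150
risk-neutral PD = N(−d₂) = N(-0.623150) = 0.266593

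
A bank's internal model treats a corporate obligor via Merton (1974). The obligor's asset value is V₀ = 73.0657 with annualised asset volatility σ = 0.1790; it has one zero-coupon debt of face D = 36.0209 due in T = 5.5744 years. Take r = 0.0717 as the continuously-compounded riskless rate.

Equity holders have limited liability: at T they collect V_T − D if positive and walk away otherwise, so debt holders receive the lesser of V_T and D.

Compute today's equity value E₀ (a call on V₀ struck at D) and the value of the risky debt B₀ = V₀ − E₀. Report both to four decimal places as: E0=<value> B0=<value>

E0=48.9365 B0=24.1292

d₁ = [ln(V₀/D) + (r + σ²/2)T] / (σ√T)
   = [ln(73.0657/36.0209) + (0.0717 + 0.5·0.1790²)·5.5744] / (0.1790·√5.5744)
   = [0.707260 + 0.488989] / 0.422622 = 2.830541
d₂ = d₁ − σ√T = 2.830541 − 0.422622 = 2.407919
N(d₁) = 0.997677,  N(d₂) = 0.991978,  e^(−rT) = 0.670532
E₀ = V₀·N(d₁) − D·e^(−rT)·N(d₂)
   = 73.0657·0.997677 − 36.0209·0.670532·0.991978 = 48.936537
B₀ = V₀ − E₀ = 73.0657 − 48.936537 = 24.129163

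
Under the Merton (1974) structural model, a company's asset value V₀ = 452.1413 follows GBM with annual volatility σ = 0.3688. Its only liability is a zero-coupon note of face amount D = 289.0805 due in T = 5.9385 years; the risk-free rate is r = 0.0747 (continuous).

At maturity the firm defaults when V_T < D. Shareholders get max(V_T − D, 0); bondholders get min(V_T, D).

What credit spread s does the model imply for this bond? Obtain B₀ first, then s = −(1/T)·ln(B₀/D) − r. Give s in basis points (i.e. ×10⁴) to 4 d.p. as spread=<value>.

spread=199.1206

d₁ = [ln(V₀/D) + (r + σ²/2)T] / (σ√T)
   = [ln(452.1413/289.0805) + (0.0747 + 0.5·0.3688²)·5.9385] / (0.3688·√5.9385)
   = [0.447290 + 0.847464] / 0.898730 = 1.440648
d₂ = d₁ − σ√T = 1.440648 − 0.898730 = 0.541918
N(d₁) = 0.925158,  N(d₂) = 0.706062,  e^(−rT) = 0.641718
E₀ = V₀·N(d₁) − D·e^(−rT)·N(d₂)
   = 452.1413·0.925158 − 289.0805·0.641718·0.706062 = 287.321709
B₀ = V₀ − E₀ = 452.1413 − 287.321709 = 164.819591
spread = −(1/T)·ln(B₀/D) − r = −(1/5.9385)·ln(164.819591/289.0805) − 0.0747 = 0.01991206
in basis points: 0.01991206 × 10⁴ = 199.1206 bp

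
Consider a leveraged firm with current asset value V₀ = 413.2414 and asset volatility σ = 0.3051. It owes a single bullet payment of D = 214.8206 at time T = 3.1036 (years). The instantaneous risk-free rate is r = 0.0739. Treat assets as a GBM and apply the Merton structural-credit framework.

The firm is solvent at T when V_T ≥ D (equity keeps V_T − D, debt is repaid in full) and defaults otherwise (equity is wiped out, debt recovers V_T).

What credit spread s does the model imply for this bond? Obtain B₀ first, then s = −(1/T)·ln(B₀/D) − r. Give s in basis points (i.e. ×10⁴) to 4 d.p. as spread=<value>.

d₁ = [ln(V₀/D) + (r + σ²/2)T] / (σ√T)
   = [ln(413.2414/214.8206) + (0.0739 + 0.5·0.3051²)·3.1036] / (0.3051·√3.1036)
   = [0.654229 + 0.373807] / 0.537496 = 1.912639
d₂ = d₁ − σ√T = 1.912639 − 0.537496 = 1.375143
N(d₁) = 0.972103,  N(d₂) = 0.915457,  e^(−rT) = 0.795045
E₀ = V₀·N(d₁) − D·e^(−rT)·N(d₂)
   = 413.2414·0.972103 − 214.8206·0.795045·0.915457 = 245.360382
B₀ = V₀ − E₀ = 413.2414 − 245.360382 = 167.881018
spread = −(1/T)·ln(B₀/D) − r = −(1/3.1036)·ln(167.881018/214.8206) − 0.0739 = 0.00553928
in basis points: 0.00553928 × 10⁴ = 55.3928 bp

spread=55.3928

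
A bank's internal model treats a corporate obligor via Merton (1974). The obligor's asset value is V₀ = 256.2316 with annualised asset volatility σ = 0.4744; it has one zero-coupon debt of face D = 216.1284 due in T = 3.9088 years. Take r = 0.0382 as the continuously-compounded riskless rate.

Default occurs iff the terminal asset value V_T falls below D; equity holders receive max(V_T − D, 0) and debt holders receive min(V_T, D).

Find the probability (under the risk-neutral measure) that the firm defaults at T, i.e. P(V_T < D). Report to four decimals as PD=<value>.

d₁ = [ln(V₀/D) + (r + σ²/2)T] / (σ√T)
   = [ln(256.2316/216.1284) + (0.0382 + 0.5·0.4744²)·3.9088] / (0.4744·√3.9088)
   = [0.170209 + 0.589164] / 0.937921 = 0.809634
d₂ = d₁ − σ√T = 0.809634 − 0.937921 = -0.128287
risk-neutral PD = N(−d₂) = N(0.128287) = 0.551039

PD=0.5510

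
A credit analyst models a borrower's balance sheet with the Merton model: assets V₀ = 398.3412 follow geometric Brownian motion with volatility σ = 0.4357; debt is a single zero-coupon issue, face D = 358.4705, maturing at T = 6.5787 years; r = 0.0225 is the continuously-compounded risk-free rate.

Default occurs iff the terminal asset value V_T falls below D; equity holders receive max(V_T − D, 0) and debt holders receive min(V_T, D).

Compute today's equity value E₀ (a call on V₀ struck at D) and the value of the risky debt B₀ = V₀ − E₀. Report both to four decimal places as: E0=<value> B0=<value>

d₁ = [ln(V₀/D) + (r + σ²/2)T] / (σ√T)
   = [ln(398.3412/358.4705) + (0.0225 + 0.5·0.4357²)·6.5787] / (0.4357·√6.5787)
   = [0.105463 + 0.772453] / 1.117526 = 0.785588
d₂ = d₁ − σ√T = 0.785588 − 1.117526 = -0.331938
N(d₁) = 0.783946,  N(d₂) = 0.369968,  e^(−rT) = 0.862413
E₀ = V₀·N(d₁) − D·e^(−rT)·N(d₂)
   = 398.3412·0.783946 − 358.4705·0.862413·0.369968 = 197.902294
B₀ = V₀ − E₀ = 398.3412 − 197.902294 = 200.438906

E0=197.9023 B0=200.4389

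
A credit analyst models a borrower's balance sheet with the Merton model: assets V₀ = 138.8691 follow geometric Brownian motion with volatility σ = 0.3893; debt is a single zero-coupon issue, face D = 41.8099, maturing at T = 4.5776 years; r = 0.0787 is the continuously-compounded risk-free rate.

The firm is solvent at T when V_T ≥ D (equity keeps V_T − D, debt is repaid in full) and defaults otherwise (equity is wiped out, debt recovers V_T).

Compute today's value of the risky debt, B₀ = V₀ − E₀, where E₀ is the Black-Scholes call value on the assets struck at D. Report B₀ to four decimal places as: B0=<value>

d₁ = [ln(V₀/D) + (r + σ²/2)T] / (σ√T)
   = [ln(138.8691/41.8099) + (0.0787 + 0.5·0.3893²)·4.5776] / (0.3893·√4.5776)
   = [1.200399 + 0.707135] / 0.832920 = 2.290176
d₂ = d₁ − σ√T = 2.290176 − 0.832920 = 1.457256
N(d₁) = 0.988994,  N(d₂) = 0.927477,  e^(−rT) = 0.697497
E₀ = V₀·N(d₁) − D·e^(−rT)·N(d₂)
   = 138.8691·0.988994 − 41.8099·0.697497·0.927477 = 110.293422
B₀ = V₀ − E₀ = 138.8691 − 110.293422 = 28.575678

B0=28.5757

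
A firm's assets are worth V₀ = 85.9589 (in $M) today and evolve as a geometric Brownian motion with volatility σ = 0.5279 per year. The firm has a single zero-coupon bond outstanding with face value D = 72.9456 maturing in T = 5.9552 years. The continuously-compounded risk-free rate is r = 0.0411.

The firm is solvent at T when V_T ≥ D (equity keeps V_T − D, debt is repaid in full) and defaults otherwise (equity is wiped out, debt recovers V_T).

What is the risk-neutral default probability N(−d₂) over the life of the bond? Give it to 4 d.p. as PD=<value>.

PD=0.6281

d₁ = [ln(V₀/D) + (r + σ²/2)T] / (σ√T)
   = [ln(85.9589/72.9456) + (0.0411 + 0.5·0.5279²)·5.9552] / (0.5279·√5.9552)
   = [0.164155 + 1.074552] / 1.288249 = 0.961543
d₂ = d₁ − σ√T = 0.961543 − 1.288249 = -0.326706
risk-neutral PD = N(−d₂) = N(0.326706) = 0.628055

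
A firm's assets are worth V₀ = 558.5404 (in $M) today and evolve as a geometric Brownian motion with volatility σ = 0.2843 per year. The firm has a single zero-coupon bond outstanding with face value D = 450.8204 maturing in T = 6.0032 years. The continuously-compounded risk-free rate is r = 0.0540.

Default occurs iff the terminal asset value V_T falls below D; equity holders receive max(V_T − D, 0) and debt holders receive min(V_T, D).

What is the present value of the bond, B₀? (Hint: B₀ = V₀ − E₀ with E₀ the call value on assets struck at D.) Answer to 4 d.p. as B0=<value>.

d₁ = [ln(V₀/D) + (r + σ²/2)T] / (σ√T)
   = [ln(558.5404/450.8204) + (0.0540 + 0.5·0.2843²)·6.0032] / (0.2843·√6.0032)
   = [0.214258 + 0.566782] / 0.696576 = 1.121256
d₂ = d₁ − σ√T = 1.121256 − 0.696576 = 0.424680
N(d₁) = 0.868911,  N(d₂) = 0.664465,  e^(−rT) = 0.723125
E₀ = V₀·N(d₁) − D·e^(−rT)·N(d₂)
   = 558.5404·0.868911 − 450.8204·0.723125·0.664465 = 268.706251
B₀ = V₀ − E₀ = 558.5404 − 268.706251 = 289.834149

B0=289.8341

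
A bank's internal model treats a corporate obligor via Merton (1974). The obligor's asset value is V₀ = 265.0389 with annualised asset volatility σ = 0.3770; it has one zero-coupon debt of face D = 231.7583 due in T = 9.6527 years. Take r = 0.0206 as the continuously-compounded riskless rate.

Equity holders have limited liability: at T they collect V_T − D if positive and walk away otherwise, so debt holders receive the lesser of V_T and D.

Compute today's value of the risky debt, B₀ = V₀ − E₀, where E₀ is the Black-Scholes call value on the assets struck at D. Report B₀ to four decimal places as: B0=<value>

d₁ = [ln(V₀/D) + (r + σ²/2)T] / (σ√T)
   = [ln(265.0389/231.7583) + (0.0206 + 0.5·0.3770²)·9.6527] / (0.3770·√9.6527)
   = [0.134182 + 0.884810] / 1.171294 = 0.869971
d₂ = d₁ − σ√T = 0.869971 − 1.171294 = -0.301322
N(d₁) = 0.807842,  N(d₂) = 0.381584,  e^(−rT) = 0.819676
E₀ = V₀·N(d₁) − D·e^(−rT)·N(d₂)
   = 265.0389·0.807842 − 231.7583·0.819676·0.381584 = 141.621173
B₀ = V₀ − E₀ = 265.0389 − 141.621173 = 123.417727

B0=123.4177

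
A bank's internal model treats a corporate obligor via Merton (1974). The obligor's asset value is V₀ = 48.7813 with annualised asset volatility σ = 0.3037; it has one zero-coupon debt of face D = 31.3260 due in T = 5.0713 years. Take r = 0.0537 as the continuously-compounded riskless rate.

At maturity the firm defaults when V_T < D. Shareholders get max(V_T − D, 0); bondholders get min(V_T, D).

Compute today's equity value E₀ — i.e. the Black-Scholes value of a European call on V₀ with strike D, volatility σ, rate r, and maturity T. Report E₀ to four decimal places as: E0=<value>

d₁ = [ln(V₀/D) + (r + σ²/2)T] / (σ√T)
   = [ln(48.7813/31.3260) + (0.0537 + 0.5·0.3037²)·5.0713] / (0.3037·√5.0713)
   = [0.442899 + 0.506201] / 0.683919 = 1.387738
d₂ = d₁ − σ√T = 1.387738 − 0.683919 = 0.703819
N(d₁) = 0.917392,  N(d₂) = 0.759227,  e^(−rT) = 0.761604
E₀ = V₀·N(d₁) − D·e^(−rT)·N(d₂)
   = 48.7813·0.917392 − 31.3260·0.761604·0.759227 = 26.637907

E0=26.6379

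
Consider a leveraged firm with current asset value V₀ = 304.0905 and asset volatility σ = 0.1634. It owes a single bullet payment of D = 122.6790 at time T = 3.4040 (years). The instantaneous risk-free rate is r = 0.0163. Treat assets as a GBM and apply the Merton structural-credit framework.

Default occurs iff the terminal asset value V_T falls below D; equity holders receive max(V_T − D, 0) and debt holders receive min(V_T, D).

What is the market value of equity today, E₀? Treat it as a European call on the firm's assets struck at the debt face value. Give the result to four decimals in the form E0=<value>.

E0=188.0436

d₁ = [ln(V₀/D) + (r + σ²/2)T] / (σ√T)
   = [ln(304.0905/122.6790) + (0.0163 + 0.5·0.1634²)·3.4040] / (0.1634·√3.4040)
   = [0.907754 + 0.100928] / 0.301472 = 3.345858
d₂ = d₁ − σ√T = 3.345858 − 0.301472 = 3.044386
N(d₁) = 0.999590,  N(d₂) = 0.998834,  e^(−rT) = 0.946026
E₀ = V₀·N(d₁) − D·e^(−rT)·N(d₂)
   = 304.0905·0.999590 − 122.6790·0.946026·0.998834 = 188.043550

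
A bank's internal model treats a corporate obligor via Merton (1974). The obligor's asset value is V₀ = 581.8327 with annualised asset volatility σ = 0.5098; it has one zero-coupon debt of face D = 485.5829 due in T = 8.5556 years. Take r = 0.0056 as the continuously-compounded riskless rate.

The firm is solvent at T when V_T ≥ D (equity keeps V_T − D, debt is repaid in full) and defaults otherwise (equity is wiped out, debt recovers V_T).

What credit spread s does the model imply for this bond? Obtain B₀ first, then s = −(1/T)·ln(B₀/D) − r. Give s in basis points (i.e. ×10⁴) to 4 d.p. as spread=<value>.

d₁ = [ln(V₀/D) + (r + σ²/2)T] / (σ√T)
   = [ln(581.8327/485.5829) + (0.0056 + 0.5·0.5098²)·8.5556] / (0.5098·√8.5556)
   = [0.180833 + 1.159695] / 1.491163 = 0.898981
d₂ = d₁ − σ√T = 0.898981 − 1.491163 = -0.592181
N(d₁) = 0.815669,  N(d₂) = 0.276865,  e^(−rT) = 0.953218
E₀ = V₀·N(d₁) − D·e^(−rT)·N(d₂)
   = 581.8327·0.815669 − 485.5829·0.953218·0.276865 = 346.431405
B₀ = V₀ − E₀ = 581.8327 − 346.431405 = 235.401295
spread = −(1/T)·ln(B₀/D) − r = −(1/8.5556)·ln(235.401295/485.5829) − 0.0056 = 0.07902975
in basis points: 0.07902975 × 10⁴ = 790.2975 bp

spread=790.2975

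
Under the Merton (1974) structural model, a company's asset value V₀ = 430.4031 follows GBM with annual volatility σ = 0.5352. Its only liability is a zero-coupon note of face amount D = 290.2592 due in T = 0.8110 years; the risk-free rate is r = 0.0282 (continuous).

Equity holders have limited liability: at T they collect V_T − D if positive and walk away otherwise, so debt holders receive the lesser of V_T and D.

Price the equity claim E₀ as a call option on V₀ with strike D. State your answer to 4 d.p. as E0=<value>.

d₁ = [ln(V₀/D) + (r + σ²/2)T] / (σ√T)
   = [ln(430.4031/290.2592) + (0.0282 + 0.5·0.5352²)·0.8110] / (0.5352·√0.8110)
   = [0.393948 + 0.139021] / 0.481977 = 1.105797
d₂ = d₁ − σ√T = 1.105797 − 0.481977 = 0.623820
N(d₁) = 0.865593,  N(d₂) = 0.733627,  e^(−rT) = 0.977389
E₀ = V₀·N(d₁) − D·e^(−rT)·N(d₂)
   = 430.4031·0.865593 − 290.2592·0.977389·0.733627 = 164.426593

E0=164.4266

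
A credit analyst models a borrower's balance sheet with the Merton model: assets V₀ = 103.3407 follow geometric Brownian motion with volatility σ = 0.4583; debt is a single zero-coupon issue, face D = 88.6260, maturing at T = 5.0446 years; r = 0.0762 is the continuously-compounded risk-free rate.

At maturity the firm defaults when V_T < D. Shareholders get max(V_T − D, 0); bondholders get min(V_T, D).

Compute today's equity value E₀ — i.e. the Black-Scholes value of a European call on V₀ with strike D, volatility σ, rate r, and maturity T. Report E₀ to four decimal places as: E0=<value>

E0=57.4981

d₁ = [ln(V₀/D) + (r + σ²/2)T] / (σ√T)
   = [ln(103.3407/88.6260) + (0.0762 + 0.5·0.4583²)·5.0446] / (0.4583·√5.0446)
   = [0.153606 + 0.914180] / 1.029350 = 1.037339
d₂ = d₁ − σ√T = 1.037339 − 1.029350 = 0.007989
N(d₁) = 0.850211,  N(d₂) = 0.503187,  e^(−rT) = 0.680860
E₀ = V₀·N(d₁) − D·e^(−rT)·N(d₂)
   = 103.3407·0.850211 − 88.6260·0.680860·0.503187 = 57.498147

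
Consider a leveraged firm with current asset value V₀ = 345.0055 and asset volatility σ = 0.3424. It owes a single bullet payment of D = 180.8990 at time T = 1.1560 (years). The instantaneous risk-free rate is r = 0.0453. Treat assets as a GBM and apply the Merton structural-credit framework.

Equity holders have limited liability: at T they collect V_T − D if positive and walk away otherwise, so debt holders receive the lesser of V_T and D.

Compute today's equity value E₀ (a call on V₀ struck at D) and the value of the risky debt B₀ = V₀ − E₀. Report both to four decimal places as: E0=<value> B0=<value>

d₁ = [ln(V₀/D) + (r + σ²/2)T] / (σ√T)
   = [ln(345.0055/180.8990) + (0.0453 + 0.5·0.3424²)·1.1560] / (0.3424·√1.1560)
   = [0.645621 + 0.120130] / 0.368140 = 2.080057
d₂ = d₁ − σ√T = 2.080057 − 0.368140 = 1.711918
N(d₁) = 0.981240,  N(d₂) = 0.956544,  e^(−rT) = 0.948981
E₀ = V₀·N(d₁) − D·e^(−rT)·N(d₂)
   = 345.0055·0.981240 − 180.8990·0.948981·0.956544 = 174.323551
B₀ = V₀ − E₀ = 345.0055 − 174.323551 = 170.681949

E0=174.3236 B0=170.6819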